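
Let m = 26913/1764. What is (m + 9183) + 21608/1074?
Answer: 323417503/35084 ≈ 9218.4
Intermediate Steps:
m = 8971/588 (m = 26913*(1/1764) = 8971/588 ≈ 15.257)
(m + 9183) + 21608/1074 = (8971/588 + 9183) + 21608/1074 = 5408575/588 + 21608*(1/1074) = 5408575/588 + 10804/537 = 323417503/35084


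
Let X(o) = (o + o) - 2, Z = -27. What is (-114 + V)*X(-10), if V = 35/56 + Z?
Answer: 12353/4 ≈ 3088.3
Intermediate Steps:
X(o) = -2 + 2*o (X(o) = 2*o - 2 = -2 + 2*o)
V = -211/8 (V = 35/56 - 27 = 35*(1/56) - 27 = 5/8 - 27 = -211/8 ≈ -26.375)
(-114 + V)*X(-10) = (-114 - 211/8)*(-2 + 2*(-10)) = -1123*(-2 - 20)/8 = -1123/8*(-22) = 12353/4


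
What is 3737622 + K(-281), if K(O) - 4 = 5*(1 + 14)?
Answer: 3737701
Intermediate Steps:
K(O) = 79 (K(O) = 4 + 5*(1 + 14) = 4 + 5*15 = 4 + 75 = 79)
3737622 + K(-281) = 3737622 + 79 = 3737701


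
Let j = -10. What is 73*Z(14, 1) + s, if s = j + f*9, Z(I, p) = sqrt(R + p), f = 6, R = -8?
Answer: 44 + 73*I*sqrt(7) ≈ 44.0 + 193.14*I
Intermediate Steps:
Z(I, p) = sqrt(-8 + p)
s = 44 (s = -10 + 6*9 = -10 + 54 = 44)
73*Z(14, 1) + s = 73*sqrt(-8 + 1) + 44 = 73*sqrt(-7) + 44 = 73*(I*sqrt(7)) + 44 = 73*I*sqrt(7) + 44 = 44 + 73*I*sqrt(7)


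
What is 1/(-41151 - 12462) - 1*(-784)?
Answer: 42032591/53613 ≈ 784.00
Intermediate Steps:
1/(-41151 - 12462) - 1*(-784) = 1/(-53613) + 784 = -1/53613 + 784 = 42032591/53613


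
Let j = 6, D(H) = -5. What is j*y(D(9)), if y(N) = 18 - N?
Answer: 138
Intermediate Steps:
j*y(D(9)) = 6*(18 - 1*(-5)) = 6*(18 + 5) = 6*23 = 138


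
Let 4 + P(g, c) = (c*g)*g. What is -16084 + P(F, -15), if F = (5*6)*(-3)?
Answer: -137588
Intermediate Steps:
F = -90 (F = 30*(-3) = -90)
P(g, c) = -4 + c*g² (P(g, c) = -4 + (c*g)*g = -4 + c*g²)
-16084 + P(F, -15) = -16084 + (-4 - 15*(-90)²) = -16084 + (-4 - 15*8100) = -16084 + (-4 - 121500) = -16084 - 121504 = -137588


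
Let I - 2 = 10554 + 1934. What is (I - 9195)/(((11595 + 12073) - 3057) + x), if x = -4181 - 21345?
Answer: -659/983 ≈ -0.67040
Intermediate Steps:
I = 12490 (I = 2 + (10554 + 1934) = 2 + 12488 = 12490)
x = -25526
(I - 9195)/(((11595 + 12073) - 3057) + x) = (12490 - 9195)/(((11595 + 12073) - 3057) - 25526) = 3295/((23668 - 3057) - 25526) = 3295/(20611 - 25526) = 3295/(-4915) = 3295*(-1/4915) = -659/983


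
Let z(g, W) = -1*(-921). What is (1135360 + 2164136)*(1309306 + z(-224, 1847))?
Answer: 4323088745592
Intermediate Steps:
z(g, W) = 921
(1135360 + 2164136)*(1309306 + z(-224, 1847)) = (1135360 + 2164136)*(1309306 + 921) = 3299496*1310227 = 4323088745592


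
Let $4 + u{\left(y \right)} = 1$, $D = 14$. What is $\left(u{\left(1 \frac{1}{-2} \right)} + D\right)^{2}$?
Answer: $121$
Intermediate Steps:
$u{\left(y \right)} = -3$ ($u{\left(y \right)} = -4 + 1 = -3$)
$\left(u{\left(1 \frac{1}{-2} \right)} + D\right)^{2} = \left(-3 + 14\right)^{2} = 11^{2} = 121$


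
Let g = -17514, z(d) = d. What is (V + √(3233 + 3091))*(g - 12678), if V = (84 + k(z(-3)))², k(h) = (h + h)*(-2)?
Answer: -278249472 - 60384*√1581 ≈ -2.8065e+8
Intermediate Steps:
k(h) = -4*h (k(h) = (2*h)*(-2) = -4*h)
V = 9216 (V = (84 - 4*(-3))² = (84 + 12)² = 96² = 9216)
(V + √(3233 + 3091))*(g - 12678) = (9216 + √(3233 + 3091))*(-17514 - 12678) = (9216 + √6324)*(-30192) = (9216 + 2*√1581)*(-30192) = -278249472 - 60384*√1581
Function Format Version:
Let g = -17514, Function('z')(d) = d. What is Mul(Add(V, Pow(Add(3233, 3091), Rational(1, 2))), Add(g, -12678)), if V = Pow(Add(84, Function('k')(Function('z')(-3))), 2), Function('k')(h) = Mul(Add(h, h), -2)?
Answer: Add(-278249472, Mul(-60384, Pow(1581, Rational(1, 2)))) ≈ -2.8065e+8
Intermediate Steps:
Function('k')(h) = Mul(-4, h) (Function('k')(h) = Mul(Mul(2, h), -2) = Mul(-4, h))
V = 9216 (V = Pow(Add(84, Mul(-4, -3)), 2) = Pow(Add(84, 12), 2) = Pow(96, 2) = 9216)
Mul(Add(V, Pow(Add(3233, 3091), Rational(1, 2))), Add(g, -12678)) = Mul(Add(9216, Pow(Add(3233, 3091), Rational(1, 2))), Add(-17514, -12678)) = Mul(Add(9216, Pow(6324, Rational(1, 2))), -30192) = Mul(Add(9216, Mul(2, Pow(1581, Rational(1, 2)))), -30192) = Add(-278249472, Mul(-60384, Pow(1581, Rational(1, 2))))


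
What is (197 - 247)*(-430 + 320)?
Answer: 5500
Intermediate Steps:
(197 - 247)*(-430 + 320) = -50*(-110) = 5500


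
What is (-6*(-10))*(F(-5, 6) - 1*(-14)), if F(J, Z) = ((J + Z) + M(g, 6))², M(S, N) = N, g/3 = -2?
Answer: 3780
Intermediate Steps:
g = -6 (g = 3*(-2) = -6)
F(J, Z) = (6 + J + Z)² (F(J, Z) = ((J + Z) + 6)² = (6 + J + Z)²)
(-6*(-10))*(F(-5, 6) - 1*(-14)) = (-6*(-10))*((6 - 5 + 6)² - 1*(-14)) = 60*(7² + 14) = 60*(49 + 14) = 60*63 = 3780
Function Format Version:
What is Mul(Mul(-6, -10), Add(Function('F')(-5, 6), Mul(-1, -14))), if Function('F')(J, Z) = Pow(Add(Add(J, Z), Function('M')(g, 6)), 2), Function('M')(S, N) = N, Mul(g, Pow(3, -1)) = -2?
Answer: 3780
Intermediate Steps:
g = -6 (g = Mul(3, -2) = -6)
Function('F')(J, Z) = Pow(Add(6, J, Z), 2) (Function('F')(J, Z) = Pow(Add(Add(J, Z), 6), 2) = Pow(Add(6, J, Z), 2))
Mul(Mul(-6, -10), Add(Function('F')(-5, 6), Mul(-1, -14))) = Mul(Mul(-6, -10), Add(Pow(Add(6, -5, 6), 2), Mul(-1, -14))) = Mul(60, Add(Pow(7, 2), 14)) = Mul(60, Add(49, 14)) = Mul(60, 63) = 3780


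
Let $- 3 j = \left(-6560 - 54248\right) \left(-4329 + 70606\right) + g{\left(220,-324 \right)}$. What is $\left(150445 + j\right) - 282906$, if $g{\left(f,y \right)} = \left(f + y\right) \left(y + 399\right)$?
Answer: $\frac{4029782233}{3} \approx 1.3433 \cdot 10^{9}$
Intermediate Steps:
$g{\left(f,y \right)} = \left(399 + y\right) \left(f + y\right)$ ($g{\left(f,y \right)} = \left(f + y\right) \left(399 + y\right) = \left(399 + y\right) \left(f + y\right)$)
$j = \frac{4030179616}{3}$ ($j = - \frac{\left(-6560 - 54248\right) \left(-4329 + 70606\right) + \left(\left(-324\right)^{2} + 399 \cdot 220 + 399 \left(-324\right) + 220 \left(-324\right)\right)}{3} = - \frac{\left(-60808\right) 66277 + \left(104976 + 87780 - 129276 - 71280\right)}{3} = - \frac{-4030171816 - 7800}{3} = \left(- \frac{1}{3}\right) \left(-4030179616\right) = \frac{4030179616}{3} \approx 1.3434 \cdot 10^{9}$)
$\left(150445 + j\right) - 282906 = \left(150445 + \frac{4030179616}{3}\right) - 282906 = \frac{4030630951}{3} - 282906 = \frac{4029782233}{3}$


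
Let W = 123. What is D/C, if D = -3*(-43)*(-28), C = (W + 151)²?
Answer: -903/18769 ≈ -0.048111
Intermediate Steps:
C = 75076 (C = (123 + 151)² = 274² = 75076)
D = -3612 (D = 129*(-28) = -3612)
D/C = -3612/75076 = -3612*1/75076 = -903/18769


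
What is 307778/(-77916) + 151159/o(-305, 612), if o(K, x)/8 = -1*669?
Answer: -1118744375/34750536 ≈ -32.194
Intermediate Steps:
o(K, x) = -5352 (o(K, x) = 8*(-1*669) = 8*(-669) = -5352)
307778/(-77916) + 151159/o(-305, 612) = 307778/(-77916) + 151159/(-5352) = 307778*(-1/77916) + 151159*(-1/5352) = -153889/38958 - 151159/5352 = -1118744375/34750536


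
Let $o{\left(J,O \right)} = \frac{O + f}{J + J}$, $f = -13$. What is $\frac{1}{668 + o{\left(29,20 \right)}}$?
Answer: $\frac{58}{38751} \approx 0.0014967$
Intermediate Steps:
$o{\left(J,O \right)} = \frac{-13 + O}{2 J}$ ($o{\left(J,O \right)} = \frac{O - 13}{J + J} = \frac{-13 + O}{2 J}$)
$\frac{1}{668 + o{\left(29,20 \right)}} = \frac{1}{668 + \frac{-13 + 20}{2 \cdot 29}} = \frac{1}{668 + \frac{1}{2} \cdot \frac{1}{29} \cdot 7} = \frac{1}{668 + \frac{7}{58}} = \frac{1}{\frac{38751}{58}} = \frac{58}{38751}$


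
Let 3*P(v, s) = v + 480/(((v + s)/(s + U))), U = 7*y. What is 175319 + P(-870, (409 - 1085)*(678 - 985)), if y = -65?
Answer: 18102487759/103331 ≈ 1.7519e+5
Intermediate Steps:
U = -455 (U = 7*(-65) = -455)
P(v, s) = v/3 + 160*(-455 + s)/(s + v) (P(v, s) = (v + 480/(((v + s)/(s - 455))))/3 = (v + 480/(((s + v)/(-455 + s))))/3 = (v + 480*((-455 + s)/(s + v)))/3 = (v + 480*(-455 + s)/(s + v))/3 = v/3 + 160*(-455 + s)/(s + v))
175319 + P(-870, (409 - 1085)*(678 - 985)) = 175319 + (-218400 + (-870)² + 480*((409 - 1085)*(678 - 985)) + ((409 - 1085)*(678 - 985))*(-870))/(3*((409 - 1085)*(678 - 985) - 870)) = 175319 + (-218400 + 756900 + 480*(-676*(-307)) - 676*(-307)*(-870))/(3*(-676*(-307) - 870)) = 175319 + (-218400 + 756900 + 480*207532 + 207532*(-870))/(3*(207532 - 870)) = 175319 + (⅓)*(-218400 + 756900 + 99615360 - 180552840)/206662 = 175319 + (⅓)*(1/206662)*(-80398980) = 175319 - 13399830/103331 = 18102487759/103331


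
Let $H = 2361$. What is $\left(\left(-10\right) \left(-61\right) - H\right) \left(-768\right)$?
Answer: $1344768$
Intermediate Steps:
$\left(\left(-10\right) \left(-61\right) - H\right) \left(-768\right) = \left(\left(-10\right) \left(-61\right) - 2361\right) \left(-768\right) = \left(610 - 2361\right) \left(-768\right) = \left(-1751\right) \left(-768\right) = 1344768$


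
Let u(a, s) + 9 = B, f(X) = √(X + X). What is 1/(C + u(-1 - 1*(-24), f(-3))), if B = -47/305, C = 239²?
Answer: 305/17419113 ≈ 1.7510e-5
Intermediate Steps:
f(X) = √2*√X (f(X) = √(2*X) = √2*√X)
C = 57121
B = -47/305 (B = -47*1/305 = -47/305 ≈ -0.15410)
u(a, s) = -2792/305 (u(a, s) = -9 - 47/305 = -2792/305)
1/(C + u(-1 - 1*(-24), f(-3))) = 1/(57121 - 2792/305) = 1/(17419113/305) = 305/17419113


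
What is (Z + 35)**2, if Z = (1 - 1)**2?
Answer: 1225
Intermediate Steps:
Z = 0 (Z = 0**2 = 0)
(Z + 35)**2 = (0 + 35)**2 = 35**2 = 1225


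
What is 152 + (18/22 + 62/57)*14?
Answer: 112034/627 ≈ 178.68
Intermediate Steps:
152 + (18/22 + 62/57)*14 = 152 + (18*(1/22) + 62*(1/57))*14 = 152 + (9/11 + 62/57)*14 = 152 + (1195/627)*14 = 152 + 16730/627 = 112034/627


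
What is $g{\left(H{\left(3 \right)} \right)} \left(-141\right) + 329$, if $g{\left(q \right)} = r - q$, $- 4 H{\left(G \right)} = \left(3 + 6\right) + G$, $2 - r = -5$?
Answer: $-1081$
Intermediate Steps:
$r = 7$ ($r = 2 - -5 = 2 + 5 = 7$)
$H{\left(G \right)} = - \frac{9}{4} - \frac{G}{4}$ ($H{\left(G \right)} = - \frac{\left(3 + 6\right) + G}{4} = - \frac{9 + G}{4} = - \frac{9}{4} - \frac{G}{4}$)
$g{\left(q \right)} = 7 - q$
$g{\left(H{\left(3 \right)} \right)} \left(-141\right) + 329 = \left(7 - \left(- \frac{9}{4} - \frac{3}{4}\right)\right) \left(-141\right) + 329 = \left(7 - -3\right) \left(-141\right) + 329 = \left(7 + 3\right) \left(-141\right) + 329 = 10 \left(-141\right) + 329 = -1410 + 329 = -1081$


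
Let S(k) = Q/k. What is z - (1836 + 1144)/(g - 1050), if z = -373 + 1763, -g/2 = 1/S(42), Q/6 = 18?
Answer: 13172050/9457 ≈ 1392.8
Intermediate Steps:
Q = 108 (Q = 6*18 = 108)
S(k) = 108/k
g = -7/9 (g = -2/(108/42) = -2/(108*(1/42)) = -2/18/7 = -2*7/18 = -7/9 ≈ -0.77778)
z = 1390
z - (1836 + 1144)/(g - 1050) = 1390 - (1836 + 1144)/(-7/9 - 1050) = 1390 - 2980/(-9457/9) = 1390 - 2980*(-9)/9457 = 1390 - 1*(-26820/9457) = 1390 + 26820/9457 = 13172050/9457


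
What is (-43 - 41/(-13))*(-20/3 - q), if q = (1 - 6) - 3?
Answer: -2072/39 ≈ -53.128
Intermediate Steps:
q = -8 (q = -5 - 3 = -8)
(-43 - 41/(-13))*(-20/3 - q) = (-43 - 41/(-13))*(-20/3 - 1*(-8)) = (-43 - 41*(-1/13))*(-20*⅓ + 8) = (-43 + 41/13)*(-20/3 + 8) = -518/13*4/3 = -2072/39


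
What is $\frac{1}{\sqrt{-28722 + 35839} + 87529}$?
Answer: $\frac{87529}{7661318724} - \frac{\sqrt{7117}}{7661318724} \approx 1.1414 \cdot 10^{-5}$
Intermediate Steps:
$\frac{1}{\sqrt{-28722 + 35839} + 87529} = \frac{1}{\sqrt{7117} + 87529} = \frac{1}{87529 + \sqrt{7117}}$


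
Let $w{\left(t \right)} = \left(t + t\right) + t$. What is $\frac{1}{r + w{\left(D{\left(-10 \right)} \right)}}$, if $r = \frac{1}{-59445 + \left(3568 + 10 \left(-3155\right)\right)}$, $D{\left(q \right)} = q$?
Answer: $- \frac{87427}{2622811} \approx -0.033333$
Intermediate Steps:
$w{\left(t \right)} = 3 t$ ($w{\left(t \right)} = 2 t + t = 3 t$)
$r = - \frac{1}{87427}$ ($r = \frac{1}{-59445 + \left(3568 - 31550\right)} = \frac{1}{-59445 - 27982} = \frac{1}{-87427} = - \frac{1}{87427} \approx -1.1438 \cdot 10^{-5}$)
$\frac{1}{r + w{\left(D{\left(-10 \right)} \right)}} = \frac{1}{- \frac{1}{87427} + 3 \left(-10\right)} = \frac{1}{- \frac{1}{87427} - 30} = \frac{1}{- \frac{2622811}{87427}} = - \frac{87427}{2622811}$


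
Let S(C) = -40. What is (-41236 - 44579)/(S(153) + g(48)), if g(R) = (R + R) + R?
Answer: -85815/104 ≈ -825.14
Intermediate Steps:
g(R) = 3*R (g(R) = 2*R + R = 3*R)
(-41236 - 44579)/(S(153) + g(48)) = (-41236 - 44579)/(-40 + 3*48) = -85815/(-40 + 144) = -85815/104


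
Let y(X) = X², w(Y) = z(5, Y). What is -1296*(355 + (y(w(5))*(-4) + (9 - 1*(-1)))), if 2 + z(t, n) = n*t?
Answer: 2269296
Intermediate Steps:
z(t, n) = -2 + n*t
w(Y) = -2 + 5*Y (w(Y) = -2 + Y*5 = -2 + 5*Y)
-1296*(355 + (y(w(5))*(-4) + (9 - 1*(-1)))) = -1296*(355 + ((-2 + 5*5)²*(-4) + (9 - 1*(-1)))) = -1296*(355 + ((-2 + 25)²*(-4) + (9 + 1))) = -1296*(355 + (23²*(-4) + 10)) = -1296*(355 + (529*(-4) + 10)) = -1296*(355 + (-2116 + 10)) = -1296*(355 - 2106) = -1296*(-1751) = 2269296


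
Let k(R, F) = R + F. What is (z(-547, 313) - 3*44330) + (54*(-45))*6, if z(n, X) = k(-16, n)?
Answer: -148133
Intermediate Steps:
k(R, F) = F + R
z(n, X) = -16 + n (z(n, X) = n - 16 = -16 + n)
(z(-547, 313) - 3*44330) + (54*(-45))*6 = ((-16 - 547) - 3*44330) + (54*(-45))*6 = (-563 - 132990) - 2430*6 = -133553 - 14580 = -148133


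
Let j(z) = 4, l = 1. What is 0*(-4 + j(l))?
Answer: 0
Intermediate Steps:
0*(-4 + j(l)) = 0*(-4 + 4) = 0*0 = 0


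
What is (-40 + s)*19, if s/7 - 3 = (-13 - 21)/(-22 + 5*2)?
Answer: 95/6 ≈ 15.833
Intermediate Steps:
s = 245/6 (s = 21 + 7*((-13 - 21)/(-22 + 5*2)) = 21 + 7*(-34/(-22 + 10)) = 21 + 7*(-34/(-12)) = 21 + 7*(-34*(-1/12)) = 21 + 7*(17/6) = 21 + 119/6 = 245/6 ≈ 40.833)
(-40 + s)*19 = (-40 + 245/6)*19 = (⅚)*19 = 95/6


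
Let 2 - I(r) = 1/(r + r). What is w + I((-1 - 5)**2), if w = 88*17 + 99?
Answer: 114983/72 ≈ 1597.0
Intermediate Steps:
w = 1595 (w = 1496 + 99 = 1595)
I(r) = 2 - 1/(2*r) (I(r) = 2 - 1/(r + r) = 2 - 1/(2*r))
w + I((-1 - 5)**2) = 1595 + (2 - 1/(2*(-1 - 5)**2)) = 1595 + (2 - 1/(2*((-6)**2))) = 1595 + (2 - 1/2/36) = 1595 + (2 - 1/2*1/36) = 1595 + (2 - 1/72) = 1595 + 143/72 = 114983/72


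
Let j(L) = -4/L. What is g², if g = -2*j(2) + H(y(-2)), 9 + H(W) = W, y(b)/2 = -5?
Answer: 225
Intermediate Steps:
y(b) = -10 (y(b) = 2*(-5) = -10)
H(W) = -9 + W
g = -15 (g = -(-8)/2 + (-9 - 10) = -(-8)/2 - 19 = -2*(-2) - 19 = 4 - 19 = -15)
g² = (-15)² = 225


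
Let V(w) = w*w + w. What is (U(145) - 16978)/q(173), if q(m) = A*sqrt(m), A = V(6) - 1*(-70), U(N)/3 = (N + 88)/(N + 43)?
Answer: -3191165*sqrt(173)/3642688 ≈ -11.523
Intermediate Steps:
V(w) = w + w**2 (V(w) = w**2 + w = w + w**2)
U(N) = 3*(88 + N)/(43 + N) (U(N) = 3*((N + 88)/(N + 43)) = 3*((88 + N)/(43 + N)) = 3*(88 + N)/(43 + N))
A = 112 (A = 6*(1 + 6) - 1*(-70) = 6*7 + 70 = 42 + 70 = 112)
q(m) = 112*sqrt(m)
(U(145) - 16978)/q(173) = (3*(88 + 145)/(43 + 145) - 16978)/((112*sqrt(173))) = (3*233/188 - 16978)*(sqrt(173)/19376) = (3*(1/188)*233 - 16978)*(sqrt(173)/19376) = (699/188 - 16978)*(sqrt(173)/19376) = -3191165*sqrt(173)/3642688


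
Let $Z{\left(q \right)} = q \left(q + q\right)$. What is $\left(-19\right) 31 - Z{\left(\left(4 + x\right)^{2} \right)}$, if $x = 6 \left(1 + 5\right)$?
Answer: $-5120589$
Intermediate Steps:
$x = 36$ ($x = 6 \cdot 6 = 36$)
$Z{\left(q \right)} = 2 q^{2}$ ($Z{\left(q \right)} = q 2 q = 2 q^{2}$)
$\left(-19\right) 31 - Z{\left(\left(4 + x\right)^{2} \right)} = \left(-19\right) 31 - 2 \left(\left(4 + 36\right)^{2}\right)^{2} = -589 - 2 \left(40^{2}\right)^{2} = -589 - 2 \cdot 1600^{2} = -589 - 2 \cdot 2560000 = -589 - 5120000 = -5120589$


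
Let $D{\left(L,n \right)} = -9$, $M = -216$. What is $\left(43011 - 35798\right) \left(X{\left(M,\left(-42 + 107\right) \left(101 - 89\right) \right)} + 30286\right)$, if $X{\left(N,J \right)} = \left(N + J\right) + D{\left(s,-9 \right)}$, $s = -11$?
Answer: $222456133$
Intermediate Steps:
$X{\left(N,J \right)} = -9 + J + N$ ($X{\left(N,J \right)} = \left(N + J\right) - 9 = \left(J + N\right) - 9 = -9 + J + N$)
$\left(43011 - 35798\right) \left(X{\left(M,\left(-42 + 107\right) \left(101 - 89\right) \right)} + 30286\right) = \left(43011 - 35798\right) \left(\left(-9 + \left(-42 + 107\right) \left(101 - 89\right) - 216\right) + 30286\right) = 7213 \left(\left(-9 + 65 \cdot 12 - 216\right) + 30286\right) = 7213 \left(\left(-9 + 780 - 216\right) + 30286\right) = 7213 \left(555 + 30286\right) = 7213 \cdot 30841 = 222456133$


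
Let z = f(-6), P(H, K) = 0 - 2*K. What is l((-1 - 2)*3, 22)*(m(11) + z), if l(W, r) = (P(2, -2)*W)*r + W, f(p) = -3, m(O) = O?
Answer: -6408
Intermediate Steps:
P(H, K) = -2*K
z = -3
l(W, r) = W + 4*W*r (l(W, r) = ((-2*(-2))*W)*r + W = (4*W)*r + W = 4*W*r + W = W + 4*W*r)
l((-1 - 2)*3, 22)*(m(11) + z) = (((-1 - 2)*3)*(1 + 4*22))*(11 - 3) = ((-3*3)*(1 + 88))*8 = -9*89*8 = -801*8 = -6408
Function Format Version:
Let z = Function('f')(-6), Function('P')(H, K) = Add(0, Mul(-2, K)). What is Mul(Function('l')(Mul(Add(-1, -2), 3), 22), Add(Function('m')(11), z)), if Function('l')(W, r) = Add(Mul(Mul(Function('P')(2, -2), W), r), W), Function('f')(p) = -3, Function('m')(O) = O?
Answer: -6408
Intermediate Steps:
Function('P')(H, K) = Mul(-2, K)
z = -3
Function('l')(W, r) = Add(W, Mul(4, W, r)) (Function('l')(W, r) = Add(Mul(Mul(Mul(-2, -2), W), r), W) = Add(Mul(Mul(4, W), r), W) = Add(Mul(4, W, r), W) = Add(W, Mul(4, W, r)))
Mul(Function('l')(Mul(Add(-1, -2), 3), 22), Add(Function('m')(11), z)) = Mul(Mul(Mul(Add(-1, -2), 3), Add(1, Mul(4, 22))), Add(11, -3)) = Mul(Mul(Mul(-3, 3), Add(1, 88)), 8) = Mul(Mul(-9, 89), 8) = Mul(-801, 8) = -6408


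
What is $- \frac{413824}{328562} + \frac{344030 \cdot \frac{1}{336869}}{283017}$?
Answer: $- \frac{1517450917222042}{1204807204729401} \approx -1.2595$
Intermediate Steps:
$- \frac{413824}{328562} + \frac{344030 \cdot \frac{1}{336869}}{283017} = \left(-413824\right) \frac{1}{328562} + 344030 \cdot \frac{1}{336869} \cdot \frac{1}{283017} = - \frac{206912}{164281} + \frac{344030}{336869} \cdot \frac{1}{283017} = - \frac{206912}{164281} + \frac{344030}{95339653773} = - \frac{1517450917222042}{1204807204729401}$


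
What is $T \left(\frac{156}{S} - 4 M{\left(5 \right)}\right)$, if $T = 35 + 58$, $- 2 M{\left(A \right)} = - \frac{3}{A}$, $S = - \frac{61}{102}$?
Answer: $- \frac{7433118}{305} \approx -24371.0$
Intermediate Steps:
$S = - \frac{61}{102}$ ($S = \left(-61\right) \frac{1}{102} = - \frac{61}{102} \approx -0.59804$)
$M{\left(A \right)} = \frac{3}{2 A}$ ($M{\left(A \right)} = - \frac{\left(-3\right) \frac{1}{A}}{2} = \frac{3}{2 A}$)
$T = 93$
$T \left(\frac{156}{S} - 4 M{\left(5 \right)}\right) = 93 \left(\frac{156}{- \frac{61}{102}} - 4 \frac{3}{2 \cdot 5}\right) = 93 \left(156 \left(- \frac{102}{61}\right) - 4 \cdot \frac{3}{2} \cdot \frac{1}{5}\right) = 93 \left(- \frac{15912}{61} - \frac{6}{5}\right) = 93 \left(- \frac{79926}{305}\right) = - \frac{7433118}{305}$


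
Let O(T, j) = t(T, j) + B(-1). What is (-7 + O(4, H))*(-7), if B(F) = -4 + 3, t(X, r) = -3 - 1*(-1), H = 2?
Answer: 70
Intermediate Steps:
t(X, r) = -2 (t(X, r) = -3 + 1 = -2)
B(F) = -1
O(T, j) = -3 (O(T, j) = -2 - 1 = -3)
(-7 + O(4, H))*(-7) = (-7 - 3)*(-7) = -10*(-7) = 70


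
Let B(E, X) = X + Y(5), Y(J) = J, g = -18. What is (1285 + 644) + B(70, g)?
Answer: 1916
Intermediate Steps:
B(E, X) = 5 + X (B(E, X) = X + 5 = 5 + X)
(1285 + 644) + B(70, g) = (1285 + 644) + (5 - 18) = 1929 - 13 = 1916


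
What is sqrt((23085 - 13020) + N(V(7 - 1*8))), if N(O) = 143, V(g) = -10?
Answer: 4*sqrt(638) ≈ 101.03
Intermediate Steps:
sqrt((23085 - 13020) + N(V(7 - 1*8))) = sqrt((23085 - 13020) + 143) = sqrt(10065 + 143) = sqrt(10208) = 4*sqrt(638)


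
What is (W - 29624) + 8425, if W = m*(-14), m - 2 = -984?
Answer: -7451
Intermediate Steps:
m = -982 (m = 2 - 984 = -982)
W = 13748 (W = -982*(-14) = 13748)
(W - 29624) + 8425 = (13748 - 29624) + 8425 = -15876 + 8425 = -7451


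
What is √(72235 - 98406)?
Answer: I*√26171 ≈ 161.77*I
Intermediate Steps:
√(72235 - 98406) = √(-26171) = I*√26171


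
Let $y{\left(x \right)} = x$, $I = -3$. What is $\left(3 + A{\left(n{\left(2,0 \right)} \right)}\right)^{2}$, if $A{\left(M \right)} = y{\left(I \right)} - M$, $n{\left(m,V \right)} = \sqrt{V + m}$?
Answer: $2$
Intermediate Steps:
$A{\left(M \right)} = -3 - M$
$\left(3 + A{\left(n{\left(2,0 \right)} \right)}\right)^{2} = \left(3 - \left(3 + \sqrt{0 + 2}\right)\right)^{2} = \left(3 - \left(3 + \sqrt{2}\right)\right)^{2} = \left(- \sqrt{2}\right)^{2} = 2$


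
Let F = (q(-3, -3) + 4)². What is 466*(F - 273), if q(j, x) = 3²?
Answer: -48464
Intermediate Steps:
q(j, x) = 9
F = 169 (F = (9 + 4)² = 13² = 169)
466*(F - 273) = 466*(169 - 273) = 466*(-104) = -48464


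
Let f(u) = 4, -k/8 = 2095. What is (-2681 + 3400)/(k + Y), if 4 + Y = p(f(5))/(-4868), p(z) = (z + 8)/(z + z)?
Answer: -7000184/163214307 ≈ -0.042890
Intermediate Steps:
k = -16760 (k = -8*2095 = -16760)
p(z) = (8 + z)/(2*z) (p(z) = (8 + z)/((2*z)) = (8 + z)*(1/(2*z)) = (8 + z)/(2*z))
Y = -38947/9736 (Y = -4 + ((1/2)*(8 + 4)/4)/(-4868) = -4 + ((1/2)*(1/4)*12)*(-1/4868) = -4 + (3/2)*(-1/4868) = -4 - 3/9736 = -38947/9736 ≈ -4.0003)
(-2681 + 3400)/(k + Y) = (-2681 + 3400)/(-16760 - 38947/9736) = 719/(-163214307/9736) = 719*(-9736/163214307) = -7000184/163214307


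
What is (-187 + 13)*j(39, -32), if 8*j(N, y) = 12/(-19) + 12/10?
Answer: -2349/190 ≈ -12.363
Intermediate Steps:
j(N, y) = 27/380 (j(N, y) = (12/(-19) + 12/10)/8 = (12*(-1/19) + 12*(⅒))/8 = (-12/19 + 6/5)/8 = (⅛)*(54/95) = 27/380)
(-187 + 13)*j(39, -32) = (-187 + 13)*(27/380) = -174*27/380 = -2349/190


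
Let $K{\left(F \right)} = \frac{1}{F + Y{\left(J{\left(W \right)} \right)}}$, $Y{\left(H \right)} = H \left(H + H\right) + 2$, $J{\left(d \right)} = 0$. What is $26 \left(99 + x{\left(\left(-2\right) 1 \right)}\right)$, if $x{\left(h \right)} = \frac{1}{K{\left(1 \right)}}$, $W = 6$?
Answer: $2652$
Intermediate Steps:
$Y{\left(H \right)} = 2 + 2 H^{2}$ ($Y{\left(H \right)} = H 2 H + 2 = 2 H^{2} + 2 = 2 + 2 H^{2}$)
$K{\left(F \right)} = \frac{1}{2 + F}$ ($K{\left(F \right)} = \frac{1}{F + \left(2 + 2 \cdot 0^{2}\right)} = \frac{1}{F + \left(2 + 2 \cdot 0\right)} = \frac{1}{F + \left(2 + 0\right)} = \frac{1}{F + 2} = \frac{1}{2 + F}$)
$x{\left(h \right)} = 3$ ($x{\left(h \right)} = \frac{1}{\frac{1}{2 + 1}} = \frac{1}{\frac{1}{3}} = 3$)
$26 \left(99 + x{\left(\left(-2\right) 1 \right)}\right) = 26 \left(99 + 3\right) = 26 \cdot 102 = 2652$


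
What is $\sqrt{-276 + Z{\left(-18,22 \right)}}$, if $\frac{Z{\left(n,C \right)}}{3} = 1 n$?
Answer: $i \sqrt{330} \approx 18.166 i$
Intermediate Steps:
$Z{\left(n,C \right)} = 3 n$ ($Z{\left(n,C \right)} = 3 \cdot 1 n = 3 n$)
$\sqrt{-276 + Z{\left(-18,22 \right)}} = \sqrt{-276 + 3 \left(-18\right)} = \sqrt{-276 - 54} = \sqrt{-330} = i \sqrt{330}$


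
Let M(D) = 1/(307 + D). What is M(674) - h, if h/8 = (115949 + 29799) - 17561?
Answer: -1006011575/981 ≈ -1.0255e+6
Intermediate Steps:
h = 1025496 (h = 8*((115949 + 29799) - 17561) = 8*(145748 - 17561) = 8*128187 = 1025496)
M(674) - h = 1/(307 + 674) - 1*1025496 = 1/981 - 1025496 = -1006011575/981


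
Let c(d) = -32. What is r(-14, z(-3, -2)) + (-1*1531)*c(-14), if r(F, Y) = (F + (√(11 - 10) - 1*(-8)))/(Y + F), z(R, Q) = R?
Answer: 832869/17 ≈ 48992.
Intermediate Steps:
r(F, Y) = (9 + F)/(F + Y) (r(F, Y) = (F + (√1 + 8))/(F + Y) = (F + (1 + 8))/(F + Y) = (F + 9)/(F + Y) = (9 + F)/(F + Y))
r(-14, z(-3, -2)) + (-1*1531)*c(-14) = (9 - 14)/(-14 - 3) - 1*1531*(-32) = -5/(-17) - 1531*(-32) = -1/17*(-5) + 48992 = 5/17 + 48992 = 832869/17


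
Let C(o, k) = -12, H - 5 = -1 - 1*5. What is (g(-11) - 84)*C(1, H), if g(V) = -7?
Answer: 1092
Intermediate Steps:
H = -1 (H = 5 + (-1 - 1*5) = 5 + (-1 - 5) = 5 - 6 = -1)
(g(-11) - 84)*C(1, H) = (-7 - 84)*(-12) = -91*(-12) = 1092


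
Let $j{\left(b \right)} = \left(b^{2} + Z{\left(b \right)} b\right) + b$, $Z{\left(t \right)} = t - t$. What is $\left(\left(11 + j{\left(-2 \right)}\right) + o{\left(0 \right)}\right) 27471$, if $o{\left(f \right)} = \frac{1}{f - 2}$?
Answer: $\frac{686775}{2} \approx 3.4339 \cdot 10^{5}$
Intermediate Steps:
$Z{\left(t \right)} = 0$
$j{\left(b \right)} = b + b^{2}$ ($j{\left(b \right)} = \left(b^{2} + 0 b\right) + b = \left(b^{2} + 0\right) + b = b^{2} + b = b + b^{2}$)
$o{\left(f \right)} = \frac{1}{-2 + f}$
$\left(\left(11 + j{\left(-2 \right)}\right) + o{\left(0 \right)}\right) 27471 = \left(\left(11 - 2 \left(1 - 2\right)\right) + \frac{1}{-2 + 0}\right) 27471 = \left(\left(11 - -2\right) + \frac{1}{-2}\right) 27471 = \left(\left(11 + 2\right) - \frac{1}{2}\right) 27471 = \left(13 - \frac{1}{2}\right) 27471 = \frac{25}{2} \cdot 27471 = \frac{686775}{2}$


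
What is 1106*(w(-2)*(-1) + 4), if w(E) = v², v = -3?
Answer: -5530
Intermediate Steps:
w(E) = 9 (w(E) = (-3)² = 9)
1106*(w(-2)*(-1) + 4) = 1106*(9*(-1) + 4) = 1106*(-9 + 4) = 1106*(-5) = -5530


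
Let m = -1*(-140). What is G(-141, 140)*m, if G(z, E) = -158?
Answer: -22120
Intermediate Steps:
m = 140
G(-141, 140)*m = -158*140 = -22120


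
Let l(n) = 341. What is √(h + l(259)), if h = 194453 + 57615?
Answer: √252409 ≈ 502.40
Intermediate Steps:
h = 252068
√(h + l(259)) = √(252068 + 341) = √252409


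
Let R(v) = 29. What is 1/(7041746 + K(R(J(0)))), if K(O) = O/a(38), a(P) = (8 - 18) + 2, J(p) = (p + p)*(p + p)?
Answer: 8/56333939 ≈ 1.4201e-7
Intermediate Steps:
J(p) = 4*p² (J(p) = (2*p)*(2*p) = 4*p²)
a(P) = -8 (a(P) = -10 + 2 = -8)
K(O) = -O/8 (K(O) = O/(-8) = O*(-⅛) = -O/8)
1/(7041746 + K(R(J(0)))) = 1/(7041746 - ⅛*29) = 1/(7041746 - 29/8) = 1/(56333939/8) = 8/56333939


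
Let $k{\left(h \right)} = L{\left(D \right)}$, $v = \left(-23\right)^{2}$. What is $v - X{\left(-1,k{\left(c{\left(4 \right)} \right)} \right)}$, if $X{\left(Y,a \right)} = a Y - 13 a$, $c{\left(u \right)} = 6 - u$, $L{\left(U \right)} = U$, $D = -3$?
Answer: $487$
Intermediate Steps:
$v = 529$
$k{\left(h \right)} = -3$
$X{\left(Y,a \right)} = - 13 a + Y a$ ($X{\left(Y,a \right)} = Y a - 13 a = - 13 a + Y a$)
$v - X{\left(-1,k{\left(c{\left(4 \right)} \right)} \right)} = 529 - - 3 \left(-13 - 1\right) = 529 - \left(-3\right) \left(-14\right) = 529 - 42 = 487$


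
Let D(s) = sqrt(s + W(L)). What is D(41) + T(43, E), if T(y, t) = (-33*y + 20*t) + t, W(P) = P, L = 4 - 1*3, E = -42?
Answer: -2301 + sqrt(42) ≈ -2294.5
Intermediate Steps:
L = 1 (L = 4 - 3 = 1)
T(y, t) = -33*y + 21*t
D(s) = sqrt(1 + s) (D(s) = sqrt(s + 1) = sqrt(1 + s))
D(41) + T(43, E) = sqrt(1 + 41) + (-33*43 + 21*(-42)) = sqrt(42) + (-1419 - 882) = sqrt(42) - 2301 = -2301 + sqrt(42)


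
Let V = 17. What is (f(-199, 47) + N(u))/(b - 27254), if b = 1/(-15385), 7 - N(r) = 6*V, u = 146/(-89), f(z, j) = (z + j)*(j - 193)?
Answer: -339962345/419302791 ≈ -0.81078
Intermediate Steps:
f(z, j) = (-193 + j)*(j + z) (f(z, j) = (j + z)*(-193 + j) = (-193 + j)*(j + z))
u = -146/89 (u = 146*(-1/89) = -146/89 ≈ -1.6404)
N(r) = -95 (N(r) = 7 - 6*17 = 7 - 1*102 = 7 - 102 = -95)
b = -1/15385 ≈ -6.4998e-5
(f(-199, 47) + N(u))/(b - 27254) = ((47² - 193*47 - 193*(-199) + 47*(-199)) - 95)/(-1/15385 - 27254) = ((2209 - 9071 + 38407 - 9353) - 95)/(-419302791/15385) = (22192 - 95)*(-15385/419302791) = 22097*(-15385/419302791) = -339962345/419302791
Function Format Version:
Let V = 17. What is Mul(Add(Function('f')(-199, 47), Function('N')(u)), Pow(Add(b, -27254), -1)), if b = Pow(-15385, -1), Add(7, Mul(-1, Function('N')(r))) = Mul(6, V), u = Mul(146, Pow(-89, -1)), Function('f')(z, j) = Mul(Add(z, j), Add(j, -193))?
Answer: Rational(-339962345, 419302791) ≈ -0.81078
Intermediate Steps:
Function('f')(z, j) = Mul(Add(-193, j), Add(j, z)) (Function('f')(z, j) = Mul(Add(j, z), Add(-193, j)) = Mul(Add(-193, j), Add(j, z)))
u = Rational(-146, 89) (u = Mul(146, Rational(-1, 89)) = Rational(-146, 89) ≈ -1.6404)
Function('N')(r) = -95 (Function('N')(r) = Add(7, Mul(-1, Mul(6, 17))) = Add(7, Mul(-1, 102)) = Add(7, -102) = -95)
b = Rational(-1, 15385) ≈ -6.4998e-5
Mul(Add(Function('f')(-199, 47), Function('N')(u)), Pow(Add(b, -27254), -1)) = Mul(Add(Add(Pow(47, 2), Mul(-193, 47), Mul(-193, -199), Mul(47, -199)), -95), Pow(Add(Rational(-1, 15385), -27254), -1)) = Mul(Add(Add(2209, -9071, 38407, -9353), -95), Pow(Rational(-419302791, 15385), -1)) = Mul(Add(22192, -95), Rational(-15385, 419302791)) = Mul(22097, Rational(-15385, 419302791)) = Rational(-339962345, 419302791)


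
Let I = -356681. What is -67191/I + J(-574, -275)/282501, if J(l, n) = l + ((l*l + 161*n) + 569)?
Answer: 120705519167/100762739181 ≈ 1.1979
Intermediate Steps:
J(l, n) = 569 + l + l**2 + 161*n (J(l, n) = l + ((l**2 + 161*n) + 569) = l + (569 + l**2 + 161*n) = 569 + l + l**2 + 161*n)
-67191/I + J(-574, -275)/282501 = -67191/(-356681) + (569 - 574 + (-574)**2 + 161*(-275))/282501 = -67191*(-1/356681) + (569 - 574 + 329476 - 44275)*(1/282501) = 67191/356681 + 285196*(1/282501) = 67191/356681 + 285196/282501 = 120705519167/100762739181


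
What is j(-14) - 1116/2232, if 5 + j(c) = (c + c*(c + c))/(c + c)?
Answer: -19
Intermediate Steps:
j(c) = -5 + (c + 2*c²)/(2*c) (j(c) = -5 + (c + c*(c + c))/(c + c) = -5 + (c + c*(2*c))/((2*c)) = -5 + (c + 2*c²)*(1/(2*c)) = -5 + (c + 2*c²)/(2*c))
j(-14) - 1116/2232 = (-9/2 - 14) - 1116/2232 = -37/2 - 1116/2232 = -37/2 - 1*½ = -37/2 - ½ = -19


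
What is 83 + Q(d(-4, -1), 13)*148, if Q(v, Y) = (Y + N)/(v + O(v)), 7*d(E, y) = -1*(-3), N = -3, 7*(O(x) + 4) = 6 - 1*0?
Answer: -8783/19 ≈ -462.26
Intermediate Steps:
O(x) = -22/7 (O(x) = -4 + (6 - 1*0)/7 = -4 + (6 + 0)/7 = -4 + (⅐)*6 = -4 + 6/7 = -22/7)
d(E, y) = 3/7 (d(E, y) = (-1*(-3))/7 = (⅐)*3 = 3/7)
Q(v, Y) = (-3 + Y)/(-22/7 + v) (Q(v, Y) = (Y - 3)/(v - 22/7) = (-3 + Y)/(-22/7 + v))
83 + Q(d(-4, -1), 13)*148 = 83 + (7*(-3 + 13)/(-22 + 7*(3/7)))*148 = 83 + (7*10/(-22 + 3))*148 = 83 + (7*10/(-19))*148 = 83 + (7*(-1/19)*10)*148 = 83 - 70/19*148 = 83 - 10360/19 = -8783/19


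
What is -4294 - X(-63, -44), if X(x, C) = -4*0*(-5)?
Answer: -4294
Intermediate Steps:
X(x, C) = 0 (X(x, C) = 0*(-5) = 0)
-4294 - X(-63, -44) = -4294 - 1*0 = -4294 + 0 = -4294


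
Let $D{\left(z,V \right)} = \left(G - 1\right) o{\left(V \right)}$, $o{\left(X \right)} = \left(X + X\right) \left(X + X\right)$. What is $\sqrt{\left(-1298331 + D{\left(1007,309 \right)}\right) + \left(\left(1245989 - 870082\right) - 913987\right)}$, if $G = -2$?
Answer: $i \sqrt{2982183} \approx 1726.9 i$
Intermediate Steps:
$o{\left(X \right)} = 4 X^{2}$ ($o{\left(X \right)} = 2 X 2 X = 4 X^{2}$)
$D{\left(z,V \right)} = - 12 V^{2}$ ($D{\left(z,V \right)} = \left(-2 - 1\right) 4 V^{2} = - 3 \cdot 4 V^{2} = - 12 V^{2}$)
$\sqrt{\left(-1298331 + D{\left(1007,309 \right)}\right) + \left(\left(1245989 - 870082\right) - 913987\right)} = \sqrt{\left(-1298331 - 12 \cdot 309^{2}\right) + \left(\left(1245989 - 870082\right) - 913987\right)} = \sqrt{\left(-1298331 - 1145772\right) + \left(375907 - 913987\right)} = \sqrt{\left(-1298331 - 1145772\right) - 538080} = \sqrt{-2444103 - 538080} = \sqrt{-2982183} = i \sqrt{2982183}$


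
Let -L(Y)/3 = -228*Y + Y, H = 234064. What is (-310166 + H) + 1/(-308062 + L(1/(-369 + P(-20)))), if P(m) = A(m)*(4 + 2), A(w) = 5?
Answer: -2649204453879/34811233 ≈ -76102.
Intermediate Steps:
P(m) = 30 (P(m) = 5*(4 + 2) = 5*6 = 30)
L(Y) = 681*Y (L(Y) = -3*(-228*Y + Y) = -(-681)*Y = 681*Y)
(-310166 + H) + 1/(-308062 + L(1/(-369 + P(-20)))) = (-310166 + 234064) + 1/(-308062 + 681/(-369 + 30)) = -76102 + 1/(-308062 + 681/(-339)) = -76102 + 1/(-308062 + 681*(-1/339)) = -76102 + 1/(-308062 - 227/113) = -76102 + 1/(-34811233/113) = -76102 - 113/34811233 = -2649204453879/34811233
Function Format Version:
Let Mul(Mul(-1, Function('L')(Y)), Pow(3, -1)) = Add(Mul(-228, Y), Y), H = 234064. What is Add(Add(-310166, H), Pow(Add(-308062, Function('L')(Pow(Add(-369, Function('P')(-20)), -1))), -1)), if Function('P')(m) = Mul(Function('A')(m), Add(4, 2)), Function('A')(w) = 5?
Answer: Rational(-2649204453879, 34811233) ≈ -76102.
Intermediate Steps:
Function('P')(m) = 30 (Function('P')(m) = Mul(5, Add(4, 2)) = Mul(5, 6) = 30)
Function('L')(Y) = Mul(681, Y) (Function('L')(Y) = Mul(-3, Add(Mul(-228, Y), Y)) = Mul(-3, Mul(-227, Y)) = Mul(681, Y))
Add(Add(-310166, H), Pow(Add(-308062, Function('L')(Pow(Add(-369, Function('P')(-20)), -1))), -1)) = Add(Add(-310166, 234064), Pow(Add(-308062, Mul(681, Pow(Add(-369, 30), -1))), -1)) = Add(-76102, Pow(Add(-308062, Mul(681, Pow(-339, -1))), -1)) = Add(-76102, Pow(Add(-308062, Mul(681, Rational(-1, 339))), -1)) = Add(-76102, Pow(Add(-308062, Rational(-227, 113)), -1)) = Add(-76102, Pow(Rational(-34811233, 113), -1)) = Add(-76102, Rational(-113, 34811233)) = Rational(-2649204453879, 34811233)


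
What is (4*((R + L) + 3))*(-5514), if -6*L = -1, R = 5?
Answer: -180124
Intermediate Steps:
L = ⅙ (L = -⅙*(-1) = ⅙ ≈ 0.16667)
(4*((R + L) + 3))*(-5514) = (4*((5 + ⅙) + 3))*(-5514) = (4*(31/6 + 3))*(-5514) = (4*(49/6))*(-5514) = (98/3)*(-5514) = -180124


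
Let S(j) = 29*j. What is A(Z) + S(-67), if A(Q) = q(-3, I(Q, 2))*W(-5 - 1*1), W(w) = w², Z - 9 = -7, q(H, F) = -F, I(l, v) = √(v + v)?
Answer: -2015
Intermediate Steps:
I(l, v) = √2*√v (I(l, v) = √(2*v) = √2*√v)
Z = 2 (Z = 9 - 7 = 2)
A(Q) = -72 (A(Q) = (-√2*√2)*(-5 - 1*1)² = (-1*2)*(-5 - 1)² = -2*(-6)² = -2*36 = -72)
A(Z) + S(-67) = -72 + 29*(-67) = -72 - 1943 = -2015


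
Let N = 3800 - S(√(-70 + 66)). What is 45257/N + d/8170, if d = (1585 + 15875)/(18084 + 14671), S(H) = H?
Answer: 1150565657176996/96606641110835 + 45257*I/7220002 ≈ 11.91 + 0.0062683*I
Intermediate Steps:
d = 3492/6551 (d = 17460/32755 = 17460*(1/32755) = 3492/6551 ≈ 0.53305)
N = 3800 - 2*I (N = 3800 - √(-70 + 66) = 3800 - √(-4) = 3800 - 2*I ≈ 3800.0 - 2.0*I)
45257/N + d/8170 = 45257/(3800 - 2*I) + (3492/6551)/8170 = 45257*((3800 + 2*I)/14440004) + (3492/6551)*(1/8170) = 45257*(3800 + 2*I)/14440004 + 1746/26760835 = 1746/26760835 + 45257*(3800 + 2*I)/14440004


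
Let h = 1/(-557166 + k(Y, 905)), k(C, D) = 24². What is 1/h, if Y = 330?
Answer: -556590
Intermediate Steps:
k(C, D) = 576
h = -1/556590 (h = 1/(-557166 + 576) = 1/(-556590) = -1/556590 ≈ -1.7967e-6)
1/h = 1/(-1/556590) = -556590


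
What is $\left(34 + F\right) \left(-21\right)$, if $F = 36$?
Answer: $-1470$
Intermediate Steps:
$\left(34 + F\right) \left(-21\right) = \left(34 + 36\right) \left(-21\right) = 70 \left(-21\right) = -1470$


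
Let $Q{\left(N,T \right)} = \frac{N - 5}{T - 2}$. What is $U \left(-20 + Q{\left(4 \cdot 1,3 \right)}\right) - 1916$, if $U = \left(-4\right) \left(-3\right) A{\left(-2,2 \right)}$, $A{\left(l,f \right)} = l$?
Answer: $-1412$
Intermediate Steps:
$Q{\left(N,T \right)} = \frac{-5 + N}{-2 + T}$
$U = -24$ ($U = \left(-4\right) \left(-3\right) \left(-2\right) = 12 \left(-2\right) = -24$)
$U \left(-20 + Q{\left(4 \cdot 1,3 \right)}\right) - 1916 = - 24 \left(-20 + \frac{-5 + 4 \cdot 1}{-2 + 3}\right) - 1916 = - 24 \left(-20 + \frac{-5 + 4}{1}\right) - 1916 = - 24 \left(-20 + 1 \left(-1\right)\right) - 1916 = - 24 \left(-20 - 1\right) - 1916 = \left(-24\right) \left(-21\right) - 1916 = 504 - 1916 = -1412$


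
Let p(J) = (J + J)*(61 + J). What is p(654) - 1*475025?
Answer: 460195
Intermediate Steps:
p(J) = 2*J*(61 + J) (p(J) = (2*J)*(61 + J) = 2*J*(61 + J))
p(654) - 1*475025 = 2*654*(61 + 654) - 1*475025 = 2*654*715 - 475025 = 935220 - 475025 = 460195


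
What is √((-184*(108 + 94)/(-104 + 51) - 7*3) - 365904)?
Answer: I*√1025913421/53 ≈ 604.34*I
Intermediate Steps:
√((-184*(108 + 94)/(-104 + 51) - 7*3) - 365904) = √((-37168/(-53) - 21) - 365904) = √((-37168*(-1)/53 - 21) - 365904) = √((-184*(-202/53) - 21) - 365904) = √((37168/53 - 21) - 365904) = √(36055/53 - 365904) = √(-19356857/53) = I*√1025913421/53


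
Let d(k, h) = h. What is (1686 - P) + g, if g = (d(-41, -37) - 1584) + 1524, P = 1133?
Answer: 456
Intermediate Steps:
g = -97 (g = (-37 - 1584) + 1524 = -1621 + 1524 = -97)
(1686 - P) + g = (1686 - 1*1133) - 97 = (1686 - 1133) - 97 = 553 - 97 = 456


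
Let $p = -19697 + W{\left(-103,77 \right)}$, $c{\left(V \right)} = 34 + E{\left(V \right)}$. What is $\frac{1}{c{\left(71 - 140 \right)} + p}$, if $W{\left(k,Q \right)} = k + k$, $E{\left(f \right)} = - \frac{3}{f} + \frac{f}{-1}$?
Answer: $- \frac{23}{455399} \approx -5.0505 \cdot 10^{-5}$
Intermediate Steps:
$E{\left(f \right)} = - f - \frac{3}{f}$ ($E{\left(f \right)} = - \frac{3}{f} + f \left(-1\right) = - \frac{3}{f} - f = - f - \frac{3}{f}$)
$c{\left(V \right)} = 34 - V - \frac{3}{V}$ ($c{\left(V \right)} = 34 - \left(V + \frac{3}{V}\right) = 34 - V - \frac{3}{V}$)
$W{\left(k,Q \right)} = 2 k$
$p = -19903$ ($p = -19697 + 2 \left(-103\right) = -19697 - 206 = -19903$)
$\frac{1}{c{\left(71 - 140 \right)} + p} = \frac{1}{\left(34 - \left(71 - 140\right) - \frac{3}{71 - 140}\right) - 19903} = \frac{1}{\left(34 - -69 - \frac{3}{-69}\right) - 19903} = \frac{1}{\left(34 + 69 - - \frac{1}{23}\right) - 19903} = \frac{1}{\left(34 + 69 + \frac{1}{23}\right) - 19903} = \frac{1}{\frac{2370}{23} - 19903} = \frac{1}{- \frac{455399}{23}} = - \frac{23}{455399}$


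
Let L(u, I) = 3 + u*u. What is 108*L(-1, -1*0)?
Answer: 432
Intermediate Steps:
L(u, I) = 3 + u²
108*L(-1, -1*0) = 108*(3 + (-1)²) = 108*(3 + 1) = 108*4 = 432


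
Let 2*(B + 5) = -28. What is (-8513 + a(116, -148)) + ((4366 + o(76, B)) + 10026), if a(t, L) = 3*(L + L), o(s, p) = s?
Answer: 5067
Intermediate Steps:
B = -19 (B = -5 + (½)*(-28) = -5 - 14 = -19)
a(t, L) = 6*L (a(t, L) = 3*(2*L) = 6*L)
(-8513 + a(116, -148)) + ((4366 + o(76, B)) + 10026) = (-8513 + 6*(-148)) + ((4366 + 76) + 10026) = (-8513 - 888) + (4442 + 10026) = -9401 + 14468 = 5067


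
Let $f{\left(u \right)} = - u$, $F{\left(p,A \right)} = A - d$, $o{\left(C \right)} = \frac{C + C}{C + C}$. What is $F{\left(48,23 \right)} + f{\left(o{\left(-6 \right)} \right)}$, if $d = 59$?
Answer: $-37$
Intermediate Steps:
$o{\left(C \right)} = 1$ ($o{\left(C \right)} = \frac{2 C}{2 C} = 2 C \frac{1}{2 C} = 1$)
$F{\left(p,A \right)} = -59 + A$ ($F{\left(p,A \right)} = A - 59 = -59 + A$)
$F{\left(48,23 \right)} + f{\left(o{\left(-6 \right)} \right)} = \left(-59 + 23\right) - 1 = -36 - 1 = -37$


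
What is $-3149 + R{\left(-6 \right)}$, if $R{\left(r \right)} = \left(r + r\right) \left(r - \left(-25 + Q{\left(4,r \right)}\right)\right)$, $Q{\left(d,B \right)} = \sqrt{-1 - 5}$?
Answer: $-3377 + 12 i \sqrt{6} \approx -3377.0 + 29.394 i$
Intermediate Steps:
$Q{\left(d,B \right)} = i \sqrt{6}$ ($Q{\left(d,B \right)} = \sqrt{-6} = i \sqrt{6}$)
$R{\left(r \right)} = 2 r \left(25 + r - i \sqrt{6}\right)$ ($R{\left(r \right)} = \left(r + r\right) \left(r + \left(25 - i \sqrt{6}\right)\right) = 2 r \left(r + \left(25 - i \sqrt{6}\right)\right) = 2 r \left(25 + r - i \sqrt{6}\right)$)
$-3149 + R{\left(-6 \right)} = -3149 + 2 \left(-6\right) \left(25 - 6 - i \sqrt{6}\right) = -3149 + 2 \left(-6\right) \left(19 - i \sqrt{6}\right) = -3149 - \left(228 - 12 i \sqrt{6}\right) = -3377 + 12 i \sqrt{6}$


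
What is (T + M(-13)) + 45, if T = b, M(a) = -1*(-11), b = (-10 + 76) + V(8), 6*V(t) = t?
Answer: 370/3 ≈ 123.33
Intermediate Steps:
V(t) = t/6
b = 202/3 (b = (-10 + 76) + (1/6)*8 = 66 + 4/3 = 202/3 ≈ 67.333)
M(a) = 11
T = 202/3 ≈ 67.333
(T + M(-13)) + 45 = (202/3 + 11) + 45 = 235/3 + 45 = 370/3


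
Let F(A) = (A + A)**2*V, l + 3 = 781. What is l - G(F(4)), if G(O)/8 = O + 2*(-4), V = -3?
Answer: 2378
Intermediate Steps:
l = 778 (l = -3 + 781 = 778)
F(A) = -12*A**2 (F(A) = (A + A)**2*(-3) = (2*A)**2*(-3) = (4*A**2)*(-3) = -12*A**2)
G(O) = -64 + 8*O (G(O) = 8*(O + 2*(-4)) = 8*(O - 8) = 8*(-8 + O) = -64 + 8*O)
l - G(F(4)) = 778 - (-64 + 8*(-12*4**2)) = 778 - (-64 + 8*(-12*16)) = 778 - (-64 + 8*(-192)) = 778 - (-64 - 1536) = 778 - 1*(-1600) = 778 + 1600 = 2378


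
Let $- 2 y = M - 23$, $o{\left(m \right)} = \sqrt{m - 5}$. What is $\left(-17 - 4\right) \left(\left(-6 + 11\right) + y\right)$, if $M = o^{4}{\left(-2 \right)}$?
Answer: $168$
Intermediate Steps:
$o{\left(m \right)} = \sqrt{-5 + m}$
$M = 49$ ($M = \left(\sqrt{-5 - 2}\right)^{4} = \left(\sqrt{-7}\right)^{4} = \left(i \sqrt{7}\right)^{4} = 49$)
$y = -13$ ($y = - \frac{49 - 23}{2} = \left(- \frac{1}{2}\right) 26 = -13$)
$\left(-17 - 4\right) \left(\left(-6 + 11\right) + y\right) = \left(-17 - 4\right) \left(\left(-6 + 11\right) - 13\right) = - 21 \left(5 - 13\right) = \left(-21\right) \left(-8\right) = 168$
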